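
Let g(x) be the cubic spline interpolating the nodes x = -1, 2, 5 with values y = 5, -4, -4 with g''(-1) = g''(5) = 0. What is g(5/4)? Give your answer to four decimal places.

Put M_i = g'' at the i-th knot. Here h = (3, 3) and Δ = (-3, 0), so the interior equations h_(i-1)·M_(i-1) + 2(h_(i-1)+h_i)·M_i + h_i·M_(i+1) = 6(Δ_i − Δ_(i-1)) read
  3·M_0 + 12·M_1 + 3·M_2 = 6(Δ_1 - Δ_0) = 18
Natural end conditions: M_0 = M_2 = 0.
Hence M_0 = 0, M_1 = 3/2, M_2 = 0.
On [-1, 2], g(x) = 5 - 15/4·(x + 1) + 0·(x + 1)² + 1/12·(x + 1)³.
With (x + 1) = 9/4: g(5/4) = -637/256.

-2.4883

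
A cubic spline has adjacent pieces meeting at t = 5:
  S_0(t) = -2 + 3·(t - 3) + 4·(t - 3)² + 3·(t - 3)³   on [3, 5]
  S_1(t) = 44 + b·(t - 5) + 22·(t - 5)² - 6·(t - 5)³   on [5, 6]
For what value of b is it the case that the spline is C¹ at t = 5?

S_0'(t) = 3 + 8·(t - 3) + 9·(t - 3)², so S_0'(5) = 55. On the right, S_1'(5) = b, so b = 55.

55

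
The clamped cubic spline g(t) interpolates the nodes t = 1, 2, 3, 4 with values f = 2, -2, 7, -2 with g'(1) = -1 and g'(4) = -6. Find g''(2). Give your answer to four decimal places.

With σ_i denoting the second derivative at x_i, h_i = 1, 1, 1, and Δ_i = (y_(i+1) − y_i)/h_i = -4, 9, -9:
  1·σ_0 + 4·σ_1 + 1·σ_2 = 6(Δ_1 - Δ_0) = 78
  1·σ_1 + 4·σ_2 + 1·σ_3 = 6(Δ_2 - Δ_1) = -108
Clamped end conditions give two more equations: 2h_0·σ_0 + h_0·σ_1 = 6(Δ_0 - g'(1)) = -18 and h_2·σ_2 + 2h_2·σ_3 = 6(g'(4) - Δ_2) = 18.
Hence σ_0 = -416/15, σ_1 = 562/15, σ_2 = -662/15, σ_3 = 466/15.

37.4667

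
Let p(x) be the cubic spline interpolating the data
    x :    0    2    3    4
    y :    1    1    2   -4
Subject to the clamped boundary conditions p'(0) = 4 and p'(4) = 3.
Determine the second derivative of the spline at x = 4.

38

With m_i denoting the second derivative at x_i, h_i = 2, 1, 1, and Δ_i = (y_(i+1) − y_i)/h_i = 0, 1, -6:
  2·m_0 + 6·m_1 + 1·m_2 = 6(Δ_1 - Δ_0) = 6
  1·m_1 + 4·m_2 + 1·m_3 = 6(Δ_2 - Δ_1) = -42
Clamped end conditions give two more equations: 2h_0·m_0 + h_0·m_1 = 6(Δ_0 - p'(0)) = -24 and h_2·m_2 + 2h_2·m_3 = 6(p'(4) - Δ_2) = 54.
Hence m_0 = -10, m_1 = 8, m_2 = -22, m_3 = 38.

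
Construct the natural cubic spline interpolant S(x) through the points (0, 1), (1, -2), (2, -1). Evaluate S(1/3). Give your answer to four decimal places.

-0.2963

With m_i denoting the second derivative at x_i, h_i = 1, 1, and Δ_i = (y_(i+1) − y_i)/h_i = -3, 1:
  1·m_0 + 4·m_1 + 1·m_2 = 6(Δ_1 - Δ_0) = 24
Natural end conditions: m_0 = m_2 = 0.
Forward elimination and back-substitution give m_0 = 0, m_1 = 6, m_2 = 0.
On [0, 1], S(x) = 1 - 4·x + 0·x² + 1·x³.
With x = 1/3: S(1/3) = -8/27.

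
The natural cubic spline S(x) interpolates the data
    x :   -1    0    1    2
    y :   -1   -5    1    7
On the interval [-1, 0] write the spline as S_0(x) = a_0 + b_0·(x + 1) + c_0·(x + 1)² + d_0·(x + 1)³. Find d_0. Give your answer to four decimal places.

2.6667

Put M_i = S'' at the i-th knot. Here h = (1, 1, 1) and Δ = (-4, 6, 6), so the interior equations h_(i-1)·M_(i-1) + 2(h_(i-1)+h_i)·M_i + h_i·M_(i+1) = 6(Δ_i − Δ_(i-1)) read
  1·M_0 + 4·M_1 + 1·M_2 = 6(Δ_1 - Δ_0) = 60
  1·M_1 + 4·M_2 + 1·M_3 = 6(Δ_2 - Δ_1) = 0
Natural end conditions: M_0 = M_3 = 0.
Solving the tridiagonal system: M_0 = 0, M_1 = 16, M_2 = -4, M_3 = 0.
On [-1, 0], with S_0(x) = a_0 + b_0·(x + 1) + c_0·(x + 1)² + d_0·(x + 1)³: c_0 = M_0/2 = 0, d_0 = (M_1 - M_0)/(6h_0) = 8/3, b_0 = Δ_0 - h_0(2M_0 + M_1)/6 = -20/3.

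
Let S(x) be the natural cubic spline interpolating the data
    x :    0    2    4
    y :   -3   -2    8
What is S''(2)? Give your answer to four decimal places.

3.3750

Let m_i = S''(x_i). Step sizes h_i = 2, 2; slopes of the chords Δ_i = (y_(i+1) - y_i)/h_i = 1/2, 5.
  2·m_0 + 8·m_1 + 2·m_2 = 6(Δ_1 - Δ_0) = 27
Natural end conditions: m_0 = m_2 = 0.
Hence m_0 = 0, m_1 = 27/8, m_2 = 0.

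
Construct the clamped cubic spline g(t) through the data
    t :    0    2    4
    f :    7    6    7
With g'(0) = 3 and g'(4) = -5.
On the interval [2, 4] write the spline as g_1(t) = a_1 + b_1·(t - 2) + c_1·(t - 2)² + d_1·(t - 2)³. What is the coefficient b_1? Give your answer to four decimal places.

0.5000

Put σ_i = g'' at the i-th knot. Here h = (2, 2) and Δ = (-1/2, 1/2), so the interior equations h_(i-1)·σ_(i-1) + 2(h_(i-1)+h_i)·σ_i + h_i·σ_(i+1) = 6(Δ_i − Δ_(i-1)) read
  2·σ_0 + 8·σ_1 + 2·σ_2 = 6(Δ_1 - Δ_0) = 6
Clamped end conditions give two more equations: 2h_0·σ_0 + h_0·σ_1 = 6(Δ_0 - g'(0)) = -21 and h_1·σ_1 + 2h_1·σ_2 = 6(g'(4) - Δ_1) = -33.
Forward elimination and back-substitution give σ_0 = -8, σ_1 = 11/2, σ_2 = -11.
On [2, 4], with g_1(t) = a_1 + b_1·(t - 2) + c_1·(t - 2)² + d_1·(t - 2)³: c_1 = σ_1/2 = 11/4, d_1 = (σ_2 - σ_1)/(6h_1) = -11/8, b_1 = Δ_1 - h_1(2σ_1 + σ_2)/6 = 1/2.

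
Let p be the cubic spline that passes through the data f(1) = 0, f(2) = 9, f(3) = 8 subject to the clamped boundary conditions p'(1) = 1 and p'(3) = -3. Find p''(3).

Let M_i = p''(x_i). Step sizes h_i = 1, 1; slopes of the chords Δ_i = (y_(i+1) - y_i)/h_i = 9, -1.
  1·M_0 + 4·M_1 + 1·M_2 = 6(Δ_1 - Δ_0) = -60
Clamped end conditions give two more equations: 2h_0·M_0 + h_0·M_1 = 6(Δ_0 - p'(1)) = 48 and h_1·M_1 + 2h_1·M_2 = 6(p'(3) - Δ_1) = -12.
Solving: M_0 = 37, M_1 = -26, M_2 = 7.

7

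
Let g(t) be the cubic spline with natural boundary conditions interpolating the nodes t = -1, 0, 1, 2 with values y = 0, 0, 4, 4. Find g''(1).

-8

Let m_i = g''(x_i). Step sizes h_i = 1, 1, 1; slopes of the chords Δ_i = (y_(i+1) - y_i)/h_i = 0, 4, 0.
  1·m_0 + 4·m_1 + 1·m_2 = 6(Δ_1 - Δ_0) = 24
  1·m_1 + 4·m_2 + 1·m_3 = 6(Δ_2 - Δ_1) = -24
Natural end conditions: m_0 = m_3 = 0.
Solving the tridiagonal system: m_0 = 0, m_1 = 8, m_2 = -8, m_3 = 0.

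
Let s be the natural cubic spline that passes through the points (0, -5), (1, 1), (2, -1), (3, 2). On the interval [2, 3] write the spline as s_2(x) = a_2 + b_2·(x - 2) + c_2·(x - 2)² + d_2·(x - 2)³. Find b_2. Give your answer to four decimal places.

Put σ_i = s'' at the i-th knot. Here h = (1, 1, 1) and Δ = (6, -2, 3), so the interior equations h_(i-1)·σ_(i-1) + 2(h_(i-1)+h_i)·σ_i + h_i·σ_(i+1) = 6(Δ_i − Δ_(i-1)) read
  1·σ_0 + 4·σ_1 + 1·σ_2 = 6(Δ_1 - Δ_0) = -48
  1·σ_1 + 4·σ_2 + 1·σ_3 = 6(Δ_2 - Δ_1) = 30
Natural end conditions: σ_0 = σ_3 = 0.
Forward elimination and back-substitution give σ_0 = 0, σ_1 = -74/5, σ_2 = 56/5, σ_3 = 0.
On [2, 3], with s_2(x) = a_2 + b_2·(x - 2) + c_2·(x - 2)² + d_2·(x - 2)³: c_2 = σ_2/2 = 28/5, d_2 = (σ_3 - σ_2)/(6h_2) = -28/15, b_2 = Δ_2 - h_2(2σ_2 + σ_3)/6 = -11/15.

-0.7333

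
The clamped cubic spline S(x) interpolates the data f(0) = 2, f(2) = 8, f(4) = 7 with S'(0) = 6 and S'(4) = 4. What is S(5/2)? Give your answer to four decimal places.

With M_i denoting the second derivative at x_i, h_i = 2, 2, and Δ_i = (y_(i+1) − y_i)/h_i = 3, -1/2:
  2·M_0 + 8·M_1 + 2·M_2 = 6(Δ_1 - Δ_0) = -21
Clamped end conditions give two more equations: 2h_0·M_0 + h_0·M_1 = 6(Δ_0 - S'(0)) = -18 and h_1·M_1 + 2h_1·M_2 = 6(S'(4) - Δ_1) = 27.
Solving: M_0 = -19/8, M_1 = -17/4, M_2 = 71/8.
On [2, 4], S(x) = 8 - 5/8·(x - 2) - 17/8·(x - 2)² + 35/32·(x - 2)³.
With (x - 2) = 1/2: S(5/2) = 1867/256.

7.2930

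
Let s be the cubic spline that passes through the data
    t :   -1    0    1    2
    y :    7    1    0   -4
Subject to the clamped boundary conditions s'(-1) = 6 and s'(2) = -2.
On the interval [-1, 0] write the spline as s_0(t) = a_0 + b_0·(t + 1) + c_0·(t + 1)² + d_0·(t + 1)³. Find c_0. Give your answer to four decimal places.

Write m_i for s''(x_i). With h_i = 1, 1, 1 and divided differences Δ_i = -6, -1, -4, the continuity of s' gives the tridiagonal system
  1·m_0 + 4·m_1 + 1·m_2 = 6(Δ_1 - Δ_0) = 30
  1·m_1 + 4·m_2 + 1·m_3 = 6(Δ_2 - Δ_1) = -18
Clamped end conditions give two more equations: 2h_0·m_0 + h_0·m_1 = 6(Δ_0 - s'(-1)) = -72 and h_2·m_2 + 2h_2·m_3 = 6(s'(2) - Δ_2) = 12.
Hence m_0 = -142/3, m_1 = 68/3, m_2 = -40/3, m_3 = 38/3.
On [-1, 0], with s_0(t) = a_0 + b_0·(t + 1) + c_0·(t + 1)² + d_0·(t + 1)³: c_0 = m_0/2 = -71/3, d_0 = (m_1 - m_0)/(6h_0) = 35/3, b_0 = Δ_0 - h_0(2m_0 + m_1)/6 = 6.

-23.6667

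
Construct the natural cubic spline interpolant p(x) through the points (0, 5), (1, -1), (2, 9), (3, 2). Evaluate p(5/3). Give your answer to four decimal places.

6.1407

Let σ_i = p''(x_i). Step sizes h_i = 1, 1, 1; slopes of the chords Δ_i = (y_(i+1) - y_i)/h_i = -6, 10, -7.
  1·σ_0 + 4·σ_1 + 1·σ_2 = 6(Δ_1 - Δ_0) = 96
  1·σ_1 + 4·σ_2 + 1·σ_3 = 6(Δ_2 - Δ_1) = -102
Natural end conditions: σ_0 = σ_3 = 0.
Solving the tridiagonal system: σ_0 = 0, σ_1 = 162/5, σ_2 = -168/5, σ_3 = 0.
On [1, 2], p(x) = -1 + 24/5·(x - 1) + 81/5·(x - 1)² - 11·(x - 1)³.
With (x - 1) = 2/3: p(5/3) = 829/135.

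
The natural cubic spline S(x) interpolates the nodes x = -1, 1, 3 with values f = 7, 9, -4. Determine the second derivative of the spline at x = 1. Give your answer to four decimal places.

-5.6250

Put m_i = S'' at the i-th knot. Here h = (2, 2) and Δ = (1, -13/2), so the interior equations h_(i-1)·m_(i-1) + 2(h_(i-1)+h_i)·m_i + h_i·m_(i+1) = 6(Δ_i − Δ_(i-1)) read
  2·m_0 + 8·m_1 + 2·m_2 = 6(Δ_1 - Δ_0) = -45
Natural end conditions: m_0 = m_2 = 0.
Hence m_0 = 0, m_1 = -45/8, m_2 = 0.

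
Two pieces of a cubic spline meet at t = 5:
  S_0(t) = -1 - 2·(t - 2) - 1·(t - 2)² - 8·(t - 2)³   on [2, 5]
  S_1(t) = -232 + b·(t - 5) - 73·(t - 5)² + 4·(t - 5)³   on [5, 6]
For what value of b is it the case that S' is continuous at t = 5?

-224

S_0'(t) = -2 - 2·(t - 2) - 24·(t - 2)², so S_0'(5) = -224. On the right, S_1'(5) = b, so b = -224.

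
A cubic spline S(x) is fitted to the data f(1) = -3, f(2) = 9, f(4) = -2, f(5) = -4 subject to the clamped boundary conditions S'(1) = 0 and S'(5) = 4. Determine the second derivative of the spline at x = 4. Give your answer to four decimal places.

11.3714

Put m_i = S'' at the i-th knot. Here h = (1, 2, 1) and Δ = (12, -11/2, -2), so the interior equations h_(i-1)·m_(i-1) + 2(h_(i-1)+h_i)·m_i + h_i·m_(i+1) = 6(Δ_i − Δ_(i-1)) read
  1·m_0 + 6·m_1 + 2·m_2 = 6(Δ_1 - Δ_0) = -105
  2·m_1 + 6·m_2 + 1·m_3 = 6(Δ_2 - Δ_1) = 21
Clamped end conditions give two more equations: 2h_0·m_0 + h_0·m_1 = 6(Δ_0 - S'(1)) = 72 and h_2·m_2 + 2h_2·m_3 = 6(S'(5) - Δ_2) = 36.
Solving: m_0 = 1781/35, m_1 = -1042/35, m_2 = 398/35, m_3 = 431/35.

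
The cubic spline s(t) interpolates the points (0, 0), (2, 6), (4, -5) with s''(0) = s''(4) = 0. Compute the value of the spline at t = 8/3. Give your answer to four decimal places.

Put M_i = s'' at the i-th knot. Here h = (2, 2) and Δ = (3, -11/2), so the interior equations h_(i-1)·M_(i-1) + 2(h_(i-1)+h_i)·M_i + h_i·M_(i+1) = 6(Δ_i − Δ_(i-1)) read
  2·M_0 + 8·M_1 + 2·M_2 = 6(Δ_1 - Δ_0) = -51
Natural end conditions: M_0 = M_2 = 0.
Forward elimination and back-substitution give M_0 = 0, M_1 = -51/8, M_2 = 0.
On [2, 4], s(t) = 6 - 5/4·(t - 2) - 51/16·(t - 2)² + 17/32·(t - 2)³.
With (t - 2) = 2/3: s(8/3) = 211/54.

3.9074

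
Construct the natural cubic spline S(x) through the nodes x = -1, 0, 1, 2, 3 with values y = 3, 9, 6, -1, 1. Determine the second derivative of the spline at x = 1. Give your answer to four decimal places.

-6.8571

Put m_i = S'' at the i-th knot. Here h = (1, 1, 1, 1) and Δ = (6, -3, -7, 2), so the interior equations h_(i-1)·m_(i-1) + 2(h_(i-1)+h_i)·m_i + h_i·m_(i+1) = 6(Δ_i − Δ_(i-1)) read
  1·m_0 + 4·m_1 + 1·m_2 = 6(Δ_1 - Δ_0) = -54
  1·m_1 + 4·m_2 + 1·m_3 = 6(Δ_2 - Δ_1) = -24
  1·m_2 + 4·m_3 + 1·m_4 = 6(Δ_3 - Δ_2) = 54
Natural end conditions: m_0 = m_4 = 0.
Solving the tridiagonal system: m_0 = 0, m_1 = -165/14, m_2 = -48/7, m_3 = 213/14, m_4 = 0.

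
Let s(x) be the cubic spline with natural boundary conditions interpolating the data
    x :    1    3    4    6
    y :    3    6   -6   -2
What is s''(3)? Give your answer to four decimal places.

-16.2857

With m_i denoting the second derivative at x_i, h_i = 2, 1, 2, and Δ_i = (y_(i+1) − y_i)/h_i = 3/2, -12, 2:
  2·m_0 + 6·m_1 + 1·m_2 = 6(Δ_1 - Δ_0) = -81
  1·m_1 + 6·m_2 + 2·m_3 = 6(Δ_2 - Δ_1) = 84
Natural end conditions: m_0 = m_3 = 0.
Solving: m_0 = 0, m_1 = -114/7, m_2 = 117/7, m_3 = 0.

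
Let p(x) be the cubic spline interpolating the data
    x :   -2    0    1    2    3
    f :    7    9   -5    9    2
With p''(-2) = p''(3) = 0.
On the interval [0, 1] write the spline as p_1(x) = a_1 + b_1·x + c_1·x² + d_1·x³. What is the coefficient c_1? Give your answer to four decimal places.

-12.4884

Let M_i = p''(x_i). Step sizes h_i = 2, 1, 1, 1; slopes of the chords Δ_i = (y_(i+1) - y_i)/h_i = 1, -14, 14, -7.
  2·M_0 + 6·M_1 + 1·M_2 = 6(Δ_1 - Δ_0) = -90
  1·M_1 + 4·M_2 + 1·M_3 = 6(Δ_2 - Δ_1) = 168
  1·M_2 + 4·M_3 + 1·M_4 = 6(Δ_3 - Δ_2) = -126
Natural end conditions: M_0 = M_4 = 0.
Forward elimination and back-substitution give M_0 = 0, M_1 = -1074/43, M_2 = 2574/43, M_3 = -1998/43, M_4 = 0.
On [0, 1], with p_1(x) = a_1 + b_1·x + c_1·x² + d_1·x³: c_1 = M_1/2 = -537/43, d_1 = (M_2 - M_1)/(6h_1) = 608/43, b_1 = Δ_1 - h_1(2M_1 + M_2)/6 = -673/43.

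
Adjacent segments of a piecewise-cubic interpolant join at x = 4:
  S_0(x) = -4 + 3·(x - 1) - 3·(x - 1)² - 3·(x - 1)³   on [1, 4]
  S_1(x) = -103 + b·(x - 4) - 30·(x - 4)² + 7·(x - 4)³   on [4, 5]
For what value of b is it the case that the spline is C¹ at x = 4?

S_0'(x) = 3 - 6·(x - 1) - 9·(x - 1)², so S_0'(4) = -96. On the right, S_1'(4) = b, so b = -96.

-96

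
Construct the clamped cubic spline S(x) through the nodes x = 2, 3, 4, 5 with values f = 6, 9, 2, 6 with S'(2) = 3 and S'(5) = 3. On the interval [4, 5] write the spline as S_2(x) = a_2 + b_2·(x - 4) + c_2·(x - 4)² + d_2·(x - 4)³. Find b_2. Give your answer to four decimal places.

-2.2000

Write σ_i for S''(x_i). With h_i = 1, 1, 1 and divided differences Δ_i = 3, -7, 4, the continuity of S' gives the tridiagonal system
  1·σ_0 + 4·σ_1 + 1·σ_2 = 6(Δ_1 - Δ_0) = -60
  1·σ_1 + 4·σ_2 + 1·σ_3 = 6(Δ_2 - Δ_1) = 66
Clamped end conditions give two more equations: 2h_0·σ_0 + h_0·σ_1 = 6(Δ_0 - S'(2)) = 0 and h_2·σ_2 + 2h_2·σ_3 = 6(S'(5) - Δ_2) = -6.
Solving: σ_0 = 62/5, σ_1 = -124/5, σ_2 = 134/5, σ_3 = -82/5.
On [4, 5], with S_2(x) = a_2 + b_2·(x - 4) + c_2·(x - 4)² + d_2·(x - 4)³: c_2 = σ_2/2 = 67/5, d_2 = (σ_3 - σ_2)/(6h_2) = -36/5, b_2 = Δ_2 - h_2(2σ_2 + σ_3)/6 = -11/5.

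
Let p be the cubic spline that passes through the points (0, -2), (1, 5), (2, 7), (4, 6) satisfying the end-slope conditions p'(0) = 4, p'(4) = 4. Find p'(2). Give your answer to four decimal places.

-0.9091

Write M_i for p''(x_i). With h_i = 1, 1, 2 and divided differences Δ_i = 7, 2, -1/2, the continuity of p' gives the tridiagonal system
  1·M_0 + 4·M_1 + 1·M_2 = 6(Δ_1 - Δ_0) = -30
  1·M_1 + 6·M_2 + 2·M_3 = 6(Δ_2 - Δ_1) = -15
Clamped end conditions give two more equations: 2h_0·M_0 + h_0·M_1 = 6(Δ_0 - p'(0)) = 18 and h_2·M_2 + 2h_2·M_3 = 6(p'(4) - Δ_2) = 27.
Hence M_0 = 309/22, M_1 = -111/11, M_2 = -81/22, M_3 = 189/22.
On [2, 4], p'(x) = b_2 + 2c_2·(x - 2) + 3d_2·(x - 2)² with b_2 = Δ_2 - h_2(2M_2 + M_3)/6 = -10/11, c_2 = M_2/2 = -81/44, d_2 = (M_3 - M_2)/(6h_2) = 45/44. So p'(2) = -10/11.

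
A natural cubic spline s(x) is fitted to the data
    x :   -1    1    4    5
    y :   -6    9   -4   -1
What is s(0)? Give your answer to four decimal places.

Write M_i for s''(x_i). With h_i = 2, 3, 1 and divided differences Δ_i = 15/2, -13/3, 3, the continuity of s' gives the tridiagonal system
  2·M_0 + 10·M_1 + 3·M_2 = 6(Δ_1 - Δ_0) = -71
  3·M_1 + 8·M_2 + 1·M_3 = 6(Δ_2 - Δ_1) = 44
Natural end conditions: M_0 = M_3 = 0.
Solving the tridiagonal system: M_0 = 0, M_1 = -700/71, M_2 = 653/71, M_3 = 0.
On [-1, 1], s(x) = -6 + 4595/426·(x + 1) + 0·(x + 1)² - 175/213·(x + 1)³.
With (x + 1) = 1: s(0) = 563/142.

3.9648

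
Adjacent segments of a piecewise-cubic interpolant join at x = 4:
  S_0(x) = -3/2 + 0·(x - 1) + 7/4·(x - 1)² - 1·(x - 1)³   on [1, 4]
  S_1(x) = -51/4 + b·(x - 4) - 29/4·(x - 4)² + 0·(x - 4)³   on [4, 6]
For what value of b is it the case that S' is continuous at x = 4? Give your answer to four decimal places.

-16.5000

S_0'(x) = 0 + 7/2·(x - 1) - 3·(x - 1)², so S_0'(4) = -33/2. On the right, S_1'(4) = b, so b = -33/2.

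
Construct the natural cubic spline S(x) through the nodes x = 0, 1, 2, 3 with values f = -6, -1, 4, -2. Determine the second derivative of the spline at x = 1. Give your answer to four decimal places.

Write M_i for S''(x_i). With h_i = 1, 1, 1 and divided differences Δ_i = 5, 5, -6, the continuity of S' gives the tridiagonal system
  1·M_0 + 4·M_1 + 1·M_2 = 6(Δ_1 - Δ_0) = 0
  1·M_1 + 4·M_2 + 1·M_3 = 6(Δ_2 - Δ_1) = -66
Natural end conditions: M_0 = M_3 = 0.
Solving the tridiagonal system: M_0 = 0, M_1 = 22/5, M_2 = -88/5, M_3 = 0.

4.4000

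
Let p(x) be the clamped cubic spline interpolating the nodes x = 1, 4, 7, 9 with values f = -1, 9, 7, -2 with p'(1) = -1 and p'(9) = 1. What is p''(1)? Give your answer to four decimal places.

5.5877

Put σ_i = p'' at the i-th knot. Here h = (3, 3, 2) and Δ = (10/3, -2/3, -9/2), so the interior equations h_(i-1)·σ_(i-1) + 2(h_(i-1)+h_i)·σ_i + h_i·σ_(i+1) = 6(Δ_i − Δ_(i-1)) read
  3·σ_0 + 12·σ_1 + 3·σ_2 = 6(Δ_1 - Δ_0) = -24
  3·σ_1 + 10·σ_2 + 2·σ_3 = 6(Δ_2 - Δ_1) = -23
Clamped end conditions give two more equations: 2h_0·σ_0 + h_0·σ_1 = 6(Δ_0 - p'(1)) = 26 and h_2·σ_2 + 2h_2·σ_3 = 6(p'(9) - Δ_2) = 33.
Solving the tridiagonal system: σ_0 = 637/114, σ_1 = -143/57, σ_2 = -135/38, σ_3 = 381/38.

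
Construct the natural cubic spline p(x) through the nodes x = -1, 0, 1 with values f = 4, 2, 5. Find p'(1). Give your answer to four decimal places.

Write M_i for p''(x_i). With h_i = 1, 1 and divided differences Δ_i = -2, 3, the continuity of p' gives the tridiagonal system
  1·M_0 + 4·M_1 + 1·M_2 = 6(Δ_1 - Δ_0) = 30
Natural end conditions: M_0 = M_2 = 0.
Hence M_0 = 0, M_1 = 15/2, M_2 = 0.
On [0, 1], p'(x) = b_1 + 2c_1·x + 3d_1·x² with b_1 = Δ_1 - h_1(2M_1 + M_2)/6 = 1/2, c_1 = M_1/2 = 15/4, d_1 = (M_2 - M_1)/(6h_1) = -5/4. So p'(1) = 17/4.

4.2500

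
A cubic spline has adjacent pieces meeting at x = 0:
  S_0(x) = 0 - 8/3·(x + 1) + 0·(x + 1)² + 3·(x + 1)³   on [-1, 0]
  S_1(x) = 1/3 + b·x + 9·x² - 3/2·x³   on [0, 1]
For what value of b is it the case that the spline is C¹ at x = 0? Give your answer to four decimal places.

S_0'(x) = -8/3 + 0·(x + 1) + 9·(x + 1)², so S_0'(0) = 19/3. On the right, S_1'(0) = b, so b = 19/3.

6.3333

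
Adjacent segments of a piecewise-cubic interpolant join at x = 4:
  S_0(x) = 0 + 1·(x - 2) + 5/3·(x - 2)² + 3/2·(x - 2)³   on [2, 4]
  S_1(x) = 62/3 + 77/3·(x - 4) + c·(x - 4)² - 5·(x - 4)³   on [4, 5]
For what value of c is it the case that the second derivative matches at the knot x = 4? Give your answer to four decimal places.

S_0''(x) = 10/3 + 9·(x - 2), so S_0''(4) = 64/3. On the right, S_1''(4) = 2c, so c = 32/3.

10.6667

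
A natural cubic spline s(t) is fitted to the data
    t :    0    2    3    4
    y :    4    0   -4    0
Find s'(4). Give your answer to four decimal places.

Write M_i for s''(x_i). With h_i = 2, 1, 1 and divided differences Δ_i = -2, -4, 4, the continuity of s' gives the tridiagonal system
  2·M_0 + 6·M_1 + 1·M_2 = 6(Δ_1 - Δ_0) = -12
  1·M_1 + 4·M_2 + 1·M_3 = 6(Δ_2 - Δ_1) = 48
Natural end conditions: M_0 = M_3 = 0.
Forward elimination and back-substitution give M_0 = 0, M_1 = -96/23, M_2 = 300/23, M_3 = 0.
On [3, 4], s'(t) = b_2 + 2c_2·(t - 3) + 3d_2·(t - 3)² with b_2 = Δ_2 - h_2(2M_2 + M_3)/6 = -8/23, c_2 = M_2/2 = 150/23, d_2 = (M_3 - M_2)/(6h_2) = -50/23. So s'(4) = 142/23.

6.1739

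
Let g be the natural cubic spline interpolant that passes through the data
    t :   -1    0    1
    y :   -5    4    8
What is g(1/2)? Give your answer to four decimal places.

Put M_i = g'' at the i-th knot. Here h = (1, 1) and Δ = (9, 4), so the interior equations h_(i-1)·M_(i-1) + 2(h_(i-1)+h_i)·M_i + h_i·M_(i+1) = 6(Δ_i − Δ_(i-1)) read
  1·M_0 + 4·M_1 + 1·M_2 = 6(Δ_1 - Δ_0) = -30
Natural end conditions: M_0 = M_2 = 0.
Solving the tridiagonal system: M_0 = 0, M_1 = -15/2, M_2 = 0.
On [0, 1], g(t) = 4 + 13/2·t - 15/4·t² + 5/4·t³.
With t = 1/2: g(1/2) = 207/32.

6.4688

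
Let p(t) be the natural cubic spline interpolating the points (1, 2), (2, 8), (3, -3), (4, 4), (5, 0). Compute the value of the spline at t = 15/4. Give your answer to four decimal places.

2.0642

Put m_i = p'' at the i-th knot. Here h = (1, 1, 1, 1) and Δ = (6, -11, 7, -4), so the interior equations h_(i-1)·m_(i-1) + 2(h_(i-1)+h_i)·m_i + h_i·m_(i+1) = 6(Δ_i − Δ_(i-1)) read
  1·m_0 + 4·m_1 + 1·m_2 = 6(Δ_1 - Δ_0) = -102
  1·m_1 + 4·m_2 + 1·m_3 = 6(Δ_2 - Δ_1) = 108
  1·m_2 + 4·m_3 + 1·m_4 = 6(Δ_3 - Δ_2) = -66
Natural end conditions: m_0 = m_4 = 0.
Hence m_0 = 0, m_1 = -507/14, m_2 = 300/7, m_3 = -381/14, m_4 = 0.
On [3, 4], p(t) = -3 - 11/4·(t - 3) + 150/7·(t - 3)² - 327/28·(t - 3)³.
With (t - 3) = 3/4: p(15/4) = 3699/1792.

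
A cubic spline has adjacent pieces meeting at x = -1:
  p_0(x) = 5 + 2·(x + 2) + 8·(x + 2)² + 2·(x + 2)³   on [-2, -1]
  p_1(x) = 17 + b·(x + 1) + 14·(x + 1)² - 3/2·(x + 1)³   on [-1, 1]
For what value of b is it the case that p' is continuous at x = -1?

p_0'(x) = 2 + 16·(x + 2) + 6·(x + 2)², so p_0'(-1) = 24. On the right, p_1'(-1) = b, so b = 24.

24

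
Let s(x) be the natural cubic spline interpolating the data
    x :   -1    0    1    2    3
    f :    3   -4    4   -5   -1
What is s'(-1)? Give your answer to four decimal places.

Let M_i = s''(x_i). Step sizes h_i = 1, 1, 1, 1; slopes of the chords Δ_i = (y_(i+1) - y_i)/h_i = -7, 8, -9, 4.
  1·M_0 + 4·M_1 + 1·M_2 = 6(Δ_1 - Δ_0) = 90
  1·M_1 + 4·M_2 + 1·M_3 = 6(Δ_2 - Δ_1) = -102
  1·M_2 + 4·M_3 + 1·M_4 = 6(Δ_3 - Δ_2) = 78
Natural end conditions: M_0 = M_4 = 0.
Solving the tridiagonal system: M_0 = 0, M_1 = 459/14, M_2 = -288/7, M_3 = 417/14, M_4 = 0.
On [-1, 0], s'(x) = b_0 + 2c_0·(x + 1) + 3d_0·(x + 1)² with b_0 = Δ_0 - h_0(2M_0 + M_1)/6 = -349/28, c_0 = M_0/2 = 0, d_0 = (M_1 - M_0)/(6h_0) = 153/28. So s'(-1) = -349/28.

-12.4643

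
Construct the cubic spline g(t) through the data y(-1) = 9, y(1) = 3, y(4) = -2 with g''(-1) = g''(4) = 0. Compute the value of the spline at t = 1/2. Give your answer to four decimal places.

With σ_i denoting the second derivative at x_i, h_i = 2, 3, and Δ_i = (y_(i+1) − y_i)/h_i = -3, -5/3:
  2·σ_0 + 10·σ_1 + 3·σ_2 = 6(Δ_1 - Δ_0) = 8
Natural end conditions: σ_0 = σ_2 = 0.
Forward elimination and back-substitution give σ_0 = 0, σ_1 = 4/5, σ_2 = 0.
On [-1, 1], g(t) = 9 - 49/15·(t + 1) + 0·(t + 1)² + 1/15·(t + 1)³.
With (t + 1) = 3/2: g(1/2) = 173/40.

4.3250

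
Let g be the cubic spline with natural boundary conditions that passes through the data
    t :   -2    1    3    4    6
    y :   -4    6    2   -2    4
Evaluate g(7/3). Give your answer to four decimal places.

With m_i denoting the second derivative at x_i, h_i = 3, 2, 1, 2, and Δ_i = (y_(i+1) − y_i)/h_i = 10/3, -2, -4, 3:
  3·m_0 + 10·m_1 + 2·m_2 = 6(Δ_1 - Δ_0) = -32
  2·m_1 + 6·m_2 + 1·m_3 = 6(Δ_2 - Δ_1) = -12
  1·m_2 + 6·m_3 + 2·m_4 = 6(Δ_3 - Δ_2) = 42
Natural end conditions: m_0 = m_4 = 0.
Solving the tridiagonal system: m_0 = 0, m_1 = -446/163, m_2 = -378/163, m_3 = 1204/163, m_4 = 0.
On [1, 3], g(t) = 6 + 292/489·(t - 1) - 223/163·(t - 1)² + 17/489·(t - 1)³.
With (t - 1) = 4/3: g(7/3) = 58706/13203.

4.4464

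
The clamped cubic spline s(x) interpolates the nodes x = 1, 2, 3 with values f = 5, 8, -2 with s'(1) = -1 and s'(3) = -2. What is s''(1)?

Let M_i = s''(x_i). Step sizes h_i = 1, 1; slopes of the chords Δ_i = (y_(i+1) - y_i)/h_i = 3, -10.
  1·M_0 + 4·M_1 + 1·M_2 = 6(Δ_1 - Δ_0) = -78
Clamped end conditions give two more equations: 2h_0·M_0 + h_0·M_1 = 6(Δ_0 - s'(1)) = 24 and h_1·M_1 + 2h_1·M_2 = 6(s'(3) - Δ_1) = 48.
Hence M_0 = 31, M_1 = -38, M_2 = 43.

31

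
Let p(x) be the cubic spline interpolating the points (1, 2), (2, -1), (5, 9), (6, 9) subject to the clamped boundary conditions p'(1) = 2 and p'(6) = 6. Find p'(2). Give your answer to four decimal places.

Let M_i = p''(x_i). Step sizes h_i = 1, 3, 1; slopes of the chords Δ_i = (y_(i+1) - y_i)/h_i = -3, 10/3, 0.
  1·M_0 + 8·M_1 + 3·M_2 = 6(Δ_1 - Δ_0) = 38
  3·M_1 + 8·M_2 + 1·M_3 = 6(Δ_2 - Δ_1) = -20
Clamped end conditions give two more equations: 2h_0·M_0 + h_0·M_1 = 6(Δ_0 - p'(1)) = -30 and h_2·M_2 + 2h_2·M_3 = 6(p'(6) - Δ_2) = 36.
Forward elimination and back-substitution give M_0 = -1286/63, M_1 = 682/63, M_2 = -592/63, M_3 = 1430/63.
On [2, 5], p'(x) = b_1 + 2c_1·(x - 2) + 3d_1·(x - 2)² with b_1 = Δ_1 - h_1(2M_1 + M_2)/6 = -176/63, c_1 = M_1/2 = 341/63, d_1 = (M_2 - M_1)/(6h_1) = -91/81. So p'(2) = -176/63.

-2.7937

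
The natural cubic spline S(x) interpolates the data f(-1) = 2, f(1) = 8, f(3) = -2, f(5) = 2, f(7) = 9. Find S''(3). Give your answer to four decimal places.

Let M_i = S''(x_i). Step sizes h_i = 2, 2, 2, 2; slopes of the chords Δ_i = (y_(i+1) - y_i)/h_i = 3, -5, 2, 7/2.
  2·M_0 + 8·M_1 + 2·M_2 = 6(Δ_1 - Δ_0) = -48
  2·M_1 + 8·M_2 + 2·M_3 = 6(Δ_2 - Δ_1) = 42
  2·M_2 + 8·M_3 + 2·M_4 = 6(Δ_3 - Δ_2) = 9
Natural end conditions: M_0 = M_4 = 0.
Hence M_0 = 0, M_1 = -879/112, M_2 = 207/28, M_3 = -81/112, M_4 = 0.

7.3929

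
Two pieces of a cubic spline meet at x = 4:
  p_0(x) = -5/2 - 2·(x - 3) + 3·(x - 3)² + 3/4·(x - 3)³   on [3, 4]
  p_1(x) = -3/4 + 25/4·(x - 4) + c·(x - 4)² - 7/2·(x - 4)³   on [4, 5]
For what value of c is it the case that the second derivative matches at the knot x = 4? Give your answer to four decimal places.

5.2500

p_0''(x) = 6 + 9/2·(x - 3), so p_0''(4) = 21/2. On the right, p_1''(4) = 2c, so c = 21/4.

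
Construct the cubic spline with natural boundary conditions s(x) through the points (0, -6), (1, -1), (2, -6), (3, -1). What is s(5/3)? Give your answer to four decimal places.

Write σ_i for s''(x_i). With h_i = 1, 1, 1 and divided differences Δ_i = 5, -5, 5, the continuity of s' gives the tridiagonal system
  1·σ_0 + 4·σ_1 + 1·σ_2 = 6(Δ_1 - Δ_0) = -60
  1·σ_1 + 4·σ_2 + 1·σ_3 = 6(Δ_2 - Δ_1) = 60
Natural end conditions: σ_0 = σ_3 = 0.
Forward elimination and back-substitution give σ_0 = 0, σ_1 = -20, σ_2 = 20, σ_3 = 0.
On [1, 2], s(x) = -1 - 5/3·(x - 1) - 10·(x - 1)² + 20/3·(x - 1)³.
With (x - 1) = 2/3: s(5/3) = -371/81.

-4.5802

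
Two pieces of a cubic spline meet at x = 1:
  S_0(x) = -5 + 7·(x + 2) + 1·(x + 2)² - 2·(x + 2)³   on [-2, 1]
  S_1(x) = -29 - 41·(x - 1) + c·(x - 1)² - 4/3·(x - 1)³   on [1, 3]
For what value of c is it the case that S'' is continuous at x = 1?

S_0''(x) = 2 - 12·(x + 2), so S_0''(1) = -34. On the right, S_1''(1) = 2c, so c = -17.

-17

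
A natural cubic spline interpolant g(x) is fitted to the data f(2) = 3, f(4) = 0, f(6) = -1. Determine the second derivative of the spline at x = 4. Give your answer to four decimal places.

Put M_i = g'' at the i-th knot. Here h = (2, 2) and Δ = (-3/2, -1/2), so the interior equations h_(i-1)·M_(i-1) + 2(h_(i-1)+h_i)·M_i + h_i·M_(i+1) = 6(Δ_i − Δ_(i-1)) read
  2·M_0 + 8·M_1 + 2·M_2 = 6(Δ_1 - Δ_0) = 6
Natural end conditions: M_0 = M_2 = 0.
Solving: M_0 = 0, M_1 = 3/4, M_2 = 0.

0.7500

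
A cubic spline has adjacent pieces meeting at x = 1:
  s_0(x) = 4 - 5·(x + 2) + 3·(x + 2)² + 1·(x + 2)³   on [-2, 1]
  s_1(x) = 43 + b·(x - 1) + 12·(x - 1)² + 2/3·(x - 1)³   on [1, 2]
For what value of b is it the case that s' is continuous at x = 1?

s_0'(x) = -5 + 6·(x + 2) + 3·(x + 2)², so s_0'(1) = 40. On the right, s_1'(1) = b, so b = 40.

40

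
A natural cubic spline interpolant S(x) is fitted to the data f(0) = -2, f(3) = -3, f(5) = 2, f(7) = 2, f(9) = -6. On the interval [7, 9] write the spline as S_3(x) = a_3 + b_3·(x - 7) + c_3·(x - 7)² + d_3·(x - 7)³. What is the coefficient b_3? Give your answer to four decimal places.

Let M_i = S''(x_i). Step sizes h_i = 3, 2, 2, 2; slopes of the chords Δ_i = (y_(i+1) - y_i)/h_i = -1/3, 5/2, 0, -4.
  3·M_0 + 10·M_1 + 2·M_2 = 6(Δ_1 - Δ_0) = 17
  2·M_1 + 8·M_2 + 2·M_3 = 6(Δ_2 - Δ_1) = -15
  2·M_2 + 8·M_3 + 2·M_4 = 6(Δ_3 - Δ_2) = -24
Natural end conditions: M_0 = M_4 = 0.
Solving: M_0 = 0, M_1 = 291/142, M_2 = -124/71, M_3 = -182/71, M_4 = 0.
On [7, 9], with S_3(x) = a_3 + b_3·(x - 7) + c_3·(x - 7)² + d_3·(x - 7)³: c_3 = M_3/2 = -91/71, d_3 = (M_4 - M_3)/(6h_3) = 91/426, b_3 = Δ_3 - h_3(2M_3 + M_4)/6 = -488/213.

-2.2911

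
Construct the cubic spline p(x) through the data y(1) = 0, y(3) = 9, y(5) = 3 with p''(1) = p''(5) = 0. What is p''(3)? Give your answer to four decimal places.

Write M_i for p''(x_i). With h_i = 2, 2 and divided differences Δ_i = 9/2, -3, the continuity of p' gives the tridiagonal system
  2·M_0 + 8·M_1 + 2·M_2 = 6(Δ_1 - Δ_0) = -45
Natural end conditions: M_0 = M_2 = 0.
Hence M_0 = 0, M_1 = -45/8, M_2 = 0.

-5.6250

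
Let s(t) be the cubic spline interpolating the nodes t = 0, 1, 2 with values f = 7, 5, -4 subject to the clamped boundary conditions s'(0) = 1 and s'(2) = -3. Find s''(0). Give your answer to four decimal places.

-0.5000

With M_i denoting the second derivative at x_i, h_i = 1, 1, and Δ_i = (y_(i+1) − y_i)/h_i = -2, -9:
  1·M_0 + 4·M_1 + 1·M_2 = 6(Δ_1 - Δ_0) = -42
Clamped end conditions give two more equations: 2h_0·M_0 + h_0·M_1 = 6(Δ_0 - s'(0)) = -18 and h_1·M_1 + 2h_1·M_2 = 6(s'(2) - Δ_1) = 36.
Forward elimination and back-substitution give M_0 = -1/2, M_1 = -17, M_2 = 53/2.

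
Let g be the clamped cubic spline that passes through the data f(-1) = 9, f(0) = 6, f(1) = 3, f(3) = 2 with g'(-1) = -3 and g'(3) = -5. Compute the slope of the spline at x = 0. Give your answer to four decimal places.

-3.4318

Put σ_i = g'' at the i-th knot. Here h = (1, 1, 2) and Δ = (-3, -3, -1/2), so the interior equations h_(i-1)·σ_(i-1) + 2(h_(i-1)+h_i)·σ_i + h_i·σ_(i+1) = 6(Δ_i − Δ_(i-1)) read
  1·σ_0 + 4·σ_1 + 1·σ_2 = 6(Δ_1 - Δ_0) = 0
  1·σ_1 + 6·σ_2 + 2·σ_3 = 6(Δ_2 - Δ_1) = 15
Clamped end conditions give two more equations: 2h_0·σ_0 + h_0·σ_1 = 6(Δ_0 - g'(-1)) = 0 and h_2·σ_2 + 2h_2·σ_3 = 6(g'(3) - Δ_2) = -27.
Hence σ_0 = 19/22, σ_1 = -19/11, σ_2 = 133/22, σ_3 = -215/22.
On [0, 1], g'(x) = b_1 + 2c_1·x + 3d_1·x² with b_1 = Δ_1 - h_1(2σ_1 + σ_2)/6 = -151/44, c_1 = σ_1/2 = -19/22, d_1 = (σ_2 - σ_1)/(6h_1) = 57/44. So g'(0) = -151/44.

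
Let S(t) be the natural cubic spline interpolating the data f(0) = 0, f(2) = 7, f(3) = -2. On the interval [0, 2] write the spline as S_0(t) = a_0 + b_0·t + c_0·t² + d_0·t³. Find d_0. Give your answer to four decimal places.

With M_i denoting the second derivative at x_i, h_i = 2, 1, and Δ_i = (y_(i+1) − y_i)/h_i = 7/2, -9:
  2·M_0 + 6·M_1 + 1·M_2 = 6(Δ_1 - Δ_0) = -75
Natural end conditions: M_0 = M_2 = 0.
Solving the tridiagonal system: M_0 = 0, M_1 = -25/2, M_2 = 0.
On [0, 2], with S_0(t) = a_0 + b_0·t + c_0·t² + d_0·t³: c_0 = M_0/2 = 0, d_0 = (M_1 - M_0)/(6h_0) = -25/24, b_0 = Δ_0 - h_0(2M_0 + M_1)/6 = 23/3.

-1.0417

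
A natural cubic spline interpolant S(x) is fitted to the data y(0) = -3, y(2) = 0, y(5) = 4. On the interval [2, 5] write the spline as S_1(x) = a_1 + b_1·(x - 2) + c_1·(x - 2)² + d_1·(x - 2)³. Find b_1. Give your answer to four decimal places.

1.4333

Write σ_i for S''(x_i). With h_i = 2, 3 and divided differences Δ_i = 3/2, 4/3, the continuity of S' gives the tridiagonal system
  2·σ_0 + 10·σ_1 + 3·σ_2 = 6(Δ_1 - Δ_0) = -1
Natural end conditions: σ_0 = σ_2 = 0.
Solving the tridiagonal system: σ_0 = 0, σ_1 = -1/10, σ_2 = 0.
On [2, 5], with S_1(x) = a_1 + b_1·(x - 2) + c_1·(x - 2)² + d_1·(x - 2)³: c_1 = σ_1/2 = -1/20, d_1 = (σ_2 - σ_1)/(6h_1) = 1/180, b_1 = Δ_1 - h_1(2σ_1 + σ_2)/6 = 43/30.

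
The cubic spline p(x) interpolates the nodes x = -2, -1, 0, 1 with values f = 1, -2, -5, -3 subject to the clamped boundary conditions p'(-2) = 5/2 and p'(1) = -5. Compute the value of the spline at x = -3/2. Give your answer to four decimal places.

0.5125

Write m_i for p''(x_i). With h_i = 1, 1, 1 and divided differences Δ_i = -3, -3, 2, the continuity of p' gives the tridiagonal system
  1·m_0 + 4·m_1 + 1·m_2 = 6(Δ_1 - Δ_0) = 0
  1·m_1 + 4·m_2 + 1·m_3 = 6(Δ_2 - Δ_1) = 30
Clamped end conditions give two more equations: 2h_0·m_0 + h_0·m_1 = 6(Δ_0 - p'(-2)) = -33 and h_2·m_2 + 2h_2·m_3 = 6(p'(1) - Δ_2) = -42.
Solving: m_0 = -84/5, m_1 = 3/5, m_2 = 72/5, m_3 = -141/5.
On [-2, -1], p(x) = 1 + 5/2·(x + 2) - 42/5·(x + 2)² + 29/10·(x + 2)³.
With (x + 2) = 1/2: p(-3/2) = 41/80.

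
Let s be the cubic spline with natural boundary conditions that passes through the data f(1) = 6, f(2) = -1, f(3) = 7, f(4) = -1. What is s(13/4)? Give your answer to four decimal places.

6.7281

Write M_i for s''(x_i). With h_i = 1, 1, 1 and divided differences Δ_i = -7, 8, -8, the continuity of s' gives the tridiagonal system
  1·M_0 + 4·M_1 + 1·M_2 = 6(Δ_1 - Δ_0) = 90
  1·M_1 + 4·M_2 + 1·M_3 = 6(Δ_2 - Δ_1) = -96
Natural end conditions: M_0 = M_3 = 0.
Solving the tridiagonal system: M_0 = 0, M_1 = 152/5, M_2 = -158/5, M_3 = 0.
On [3, 4], s(x) = 7 + 38/15·(x - 3) - 79/5·(x - 3)² + 79/15·(x - 3)³.
With (x - 3) = 1/4: s(13/4) = 2153/320.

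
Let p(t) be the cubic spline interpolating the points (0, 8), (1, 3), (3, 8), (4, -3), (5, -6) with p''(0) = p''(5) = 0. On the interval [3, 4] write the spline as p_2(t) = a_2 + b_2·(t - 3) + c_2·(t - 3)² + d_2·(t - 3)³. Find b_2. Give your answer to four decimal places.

Let m_i = p''(x_i). Step sizes h_i = 1, 2, 1, 1; slopes of the chords Δ_i = (y_(i+1) - y_i)/h_i = -5, 5/2, -11, -3.
  1·m_0 + 6·m_1 + 2·m_2 = 6(Δ_1 - Δ_0) = 45
  2·m_1 + 6·m_2 + 1·m_3 = 6(Δ_2 - Δ_1) = -81
  1·m_2 + 4·m_3 + 1·m_4 = 6(Δ_3 - Δ_2) = 48
Natural end conditions: m_0 = m_4 = 0.
Hence m_0 = 0, m_1 = 1779/122, m_2 = -1296/61, m_3 = 1056/61, m_4 = 0.
On [3, 4], with p_2(t) = a_2 + b_2·(t - 3) + c_2·(t - 3)² + d_2·(t - 3)³: c_2 = m_2/2 = -648/61, d_2 = (m_3 - m_2)/(6h_2) = 392/61, b_2 = Δ_2 - h_2(2m_2 + m_3)/6 = -415/61.

-6.8033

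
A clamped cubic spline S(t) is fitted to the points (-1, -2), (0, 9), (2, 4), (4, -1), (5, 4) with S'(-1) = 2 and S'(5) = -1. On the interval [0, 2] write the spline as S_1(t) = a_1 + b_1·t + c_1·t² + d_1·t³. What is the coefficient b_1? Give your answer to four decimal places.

Put m_i = S'' at the i-th knot. Here h = (1, 2, 2, 1) and Δ = (11, -5/2, -5/2, 5), so the interior equations h_(i-1)·m_(i-1) + 2(h_(i-1)+h_i)·m_i + h_i·m_(i+1) = 6(Δ_i − Δ_(i-1)) read
  1·m_0 + 6·m_1 + 2·m_2 = 6(Δ_1 - Δ_0) = -81
  2·m_1 + 8·m_2 + 2·m_3 = 6(Δ_2 - Δ_1) = 0
  2·m_2 + 6·m_3 + 1·m_4 = 6(Δ_3 - Δ_2) = 45
Clamped end conditions give two more equations: 2h_0·m_0 + h_0·m_1 = 6(Δ_0 - S'(-1)) = 54 and h_3·m_3 + 2h_3·m_4 = 6(S'(5) - Δ_3) = -36.
Hence m_0 = 410/11, m_1 = -226/11, m_2 = 5/2, m_3 = 116/11, m_4 = -256/11.
On [0, 2], with S_1(t) = a_1 + b_1·t + c_1·t² + d_1·t³: c_1 = m_1/2 = -113/11, d_1 = (m_2 - m_1)/(6h_1) = 169/88, b_1 = Δ_1 - h_1(2m_1 + m_2)/6 = 114/11.

10.3636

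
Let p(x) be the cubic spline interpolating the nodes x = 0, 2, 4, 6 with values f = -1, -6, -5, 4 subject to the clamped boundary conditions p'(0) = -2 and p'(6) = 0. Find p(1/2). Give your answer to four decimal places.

-2.1500

Write M_i for p''(x_i). With h_i = 2, 2, 2 and divided differences Δ_i = -5/2, 1/2, 9/2, the continuity of p' gives the tridiagonal system
  2·M_0 + 8·M_1 + 2·M_2 = 6(Δ_1 - Δ_0) = 18
  2·M_1 + 8·M_2 + 2·M_3 = 6(Δ_2 - Δ_1) = 24
Clamped end conditions give two more equations: 2h_0·M_0 + h_0·M_1 = 6(Δ_0 - p'(0)) = -3 and h_2·M_2 + 2h_2·M_3 = 6(p'(6) - Δ_2) = -27.
Hence M_0 = -43/30, M_1 = 41/30, M_2 = 149/30, M_3 = -277/30.
On [0, 2], p(x) = -1 - 2·x - 43/60·x² + 7/30·x³.
With x = 1/2: p(1/2) = -43/20.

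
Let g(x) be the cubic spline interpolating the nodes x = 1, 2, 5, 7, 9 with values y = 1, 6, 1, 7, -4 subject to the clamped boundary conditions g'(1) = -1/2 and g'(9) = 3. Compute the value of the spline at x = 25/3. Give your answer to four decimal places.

With M_i denoting the second derivative at x_i, h_i = 1, 3, 2, 2, and Δ_i = (y_(i+1) − y_i)/h_i = 5, -5/3, 3, -11/2:
  1·M_0 + 8·M_1 + 3·M_2 = 6(Δ_1 - Δ_0) = -40
  3·M_1 + 10·M_2 + 2·M_3 = 6(Δ_2 - Δ_1) = 28
  2·M_2 + 8·M_3 + 2·M_4 = 6(Δ_3 - Δ_2) = -51
Clamped end conditions give two more equations: 2h_0·M_0 + h_0·M_1 = 6(Δ_0 - g'(1)) = 33 and h_3·M_3 + 2h_3·M_4 = 6(g'(9) - Δ_3) = 51.
Forward elimination and back-substitution give M_0 = 793/36, M_1 = -199/18, M_2 = 317/36, M_3 = -121/9, M_4 = 701/36.
On [7, 9], g(x) = 7 - 109/36·(x - 7) - 121/18·(x - 7)² + 395/144·(x - 7)³.
With (x - 7) = 4/3: g(25/3) = -604/243.

-2.4856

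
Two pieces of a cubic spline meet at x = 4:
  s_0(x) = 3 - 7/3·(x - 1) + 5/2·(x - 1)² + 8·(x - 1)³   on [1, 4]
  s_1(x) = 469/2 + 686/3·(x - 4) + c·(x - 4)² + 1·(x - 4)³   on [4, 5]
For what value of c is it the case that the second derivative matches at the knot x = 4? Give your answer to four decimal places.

s_0''(x) = 5 + 48·(x - 1), so s_0''(4) = 149. On the right, s_1''(4) = 2c, so c = 149/2.

74.5000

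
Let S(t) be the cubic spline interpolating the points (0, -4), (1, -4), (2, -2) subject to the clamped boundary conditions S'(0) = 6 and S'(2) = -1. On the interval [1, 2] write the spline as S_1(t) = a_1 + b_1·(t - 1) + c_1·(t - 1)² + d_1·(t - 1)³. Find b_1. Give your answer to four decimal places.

0.2500

Put σ_i = S'' at the i-th knot. Here h = (1, 1) and Δ = (0, 2), so the interior equations h_(i-1)·σ_(i-1) + 2(h_(i-1)+h_i)·σ_i + h_i·σ_(i+1) = 6(Δ_i − Δ_(i-1)) read
  1·σ_0 + 4·σ_1 + 1·σ_2 = 6(Δ_1 - Δ_0) = 12
Clamped end conditions give two more equations: 2h_0·σ_0 + h_0·σ_1 = 6(Δ_0 - S'(0)) = -36 and h_1·σ_1 + 2h_1·σ_2 = 6(S'(2) - Δ_1) = -18.
Hence σ_0 = -49/2, σ_1 = 13, σ_2 = -31/2.
On [1, 2], with S_1(t) = a_1 + b_1·(t - 1) + c_1·(t - 1)² + d_1·(t - 1)³: c_1 = σ_1/2 = 13/2, d_1 = (σ_2 - σ_1)/(6h_1) = -19/4, b_1 = Δ_1 - h_1(2σ_1 + σ_2)/6 = 1/4.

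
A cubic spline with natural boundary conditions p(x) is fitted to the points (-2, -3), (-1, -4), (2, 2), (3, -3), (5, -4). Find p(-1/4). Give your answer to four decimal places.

Put σ_i = p'' at the i-th knot. Here h = (1, 3, 1, 2) and Δ = (-1, 2, -5, -1/2), so the interior equations h_(i-1)·σ_(i-1) + 2(h_(i-1)+h_i)·σ_i + h_i·σ_(i+1) = 6(Δ_i − Δ_(i-1)) read
  1·σ_0 + 8·σ_1 + 3·σ_2 = 6(Δ_1 - Δ_0) = 18
  3·σ_1 + 8·σ_2 + 1·σ_3 = 6(Δ_2 - Δ_1) = -42
  1·σ_2 + 6·σ_3 + 2·σ_4 = 6(Δ_3 - Δ_2) = 27
Natural end conditions: σ_0 = σ_4 = 0.
Solving: σ_0 = 0, σ_1 = 1683/322, σ_2 = -1278/161, σ_3 = 1875/322, σ_4 = 0.
On [-1, 2], p(x) = -4 + 239/322·(x + 1) + 1683/644·(x + 1)² - 471/644·(x + 1)³.
With (x + 1) = 3/4: p(-1/4) = -94049/41216.

-2.2819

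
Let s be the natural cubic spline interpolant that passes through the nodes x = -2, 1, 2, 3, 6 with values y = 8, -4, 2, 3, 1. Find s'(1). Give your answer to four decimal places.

With σ_i denoting the second derivative at x_i, h_i = 3, 1, 1, 3, and Δ_i = (y_(i+1) − y_i)/h_i = -4, 6, 1, -2/3:
  3·σ_0 + 8·σ_1 + 1·σ_2 = 6(Δ_1 - Δ_0) = 60
  1·σ_1 + 4·σ_2 + 1·σ_3 = 6(Δ_2 - Δ_1) = -30
  1·σ_2 + 8·σ_3 + 3·σ_4 = 6(Δ_3 - Δ_2) = -10
Natural end conditions: σ_0 = σ_4 = 0.
Forward elimination and back-substitution give σ_0 = 0, σ_1 = 209/24, σ_2 = -29/3, σ_3 = -1/24, σ_4 = 0.
On [1, 2], s'(x) = b_1 + 2c_1·(x - 1) + 3d_1·(x - 1)² with b_1 = Δ_1 - h_1(2σ_1 + σ_2)/6 = 113/24, c_1 = σ_1/2 = 209/48, d_1 = (σ_2 - σ_1)/(6h_1) = -49/16. So s'(1) = 113/24.

4.7083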